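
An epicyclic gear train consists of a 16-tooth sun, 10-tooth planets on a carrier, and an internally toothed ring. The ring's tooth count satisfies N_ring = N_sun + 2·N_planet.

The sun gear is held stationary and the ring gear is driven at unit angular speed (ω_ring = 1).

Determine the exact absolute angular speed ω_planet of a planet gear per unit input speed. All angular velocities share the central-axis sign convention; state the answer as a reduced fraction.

9/5

N_ring = 16 + 2·10 = 36
16(ω_s−ω_c) = −36(ω_r−ω_c),  ω_s=0, ω_r=1
16(0−ω_c) = −36(1−ω_c)  ⇒  52ω_c = 36  ⇒  ω_c = 9/13
sun–planet: 16·(0−9/13) = −10·(ω_p−ω_c)  ⇒  ω_p−ω_c = −(16/10)·(-9/13) = 72/65
ω_p = 9/13 + 72/65 = 9/5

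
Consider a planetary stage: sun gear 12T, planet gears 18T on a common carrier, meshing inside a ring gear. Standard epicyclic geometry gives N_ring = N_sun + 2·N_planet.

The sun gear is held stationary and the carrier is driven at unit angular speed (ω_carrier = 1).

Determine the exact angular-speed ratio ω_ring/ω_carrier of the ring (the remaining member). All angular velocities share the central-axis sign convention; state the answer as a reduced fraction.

N_ring = 12 + 2·18 = 48
12(ω_s−ω_c) = −48(ω_r−ω_c),  ω_s=0, ω_c=1
ω_r = 1 − (12/48)(0−1) = 5/4
ω_r/ω_c = 5/4

5/4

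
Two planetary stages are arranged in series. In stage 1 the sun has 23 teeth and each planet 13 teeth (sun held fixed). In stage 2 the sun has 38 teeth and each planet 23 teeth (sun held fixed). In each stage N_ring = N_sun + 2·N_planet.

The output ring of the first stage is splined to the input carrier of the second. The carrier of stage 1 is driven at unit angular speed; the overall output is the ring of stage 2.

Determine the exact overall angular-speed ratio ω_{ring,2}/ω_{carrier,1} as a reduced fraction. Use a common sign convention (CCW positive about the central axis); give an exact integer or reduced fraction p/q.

732/343

Stage 1: N_ring = 23 + 2·13 = 49
Stage 1: 23(ω_s−ω_c) = −49(ω_r−ω_c),  ω_s=0, ω_c=1
Stage 1: ω_r = 1 − (23/49)(0−1) = 72/49
  ⇒ ω_r¹/ω_c¹ = 72/49
Stage 2: N_ring = 38 + 2·23 = 84
Stage 2: 38(ω_s−ω_c) = −84(ω_r−ω_c),  ω_s=0, ω_c=1
Stage 2: ω_r = 1 − (38/84)(0−1) = 61/42
  ⇒ ω_r²/ω_c² = 61/42
Coupling ω_c² = ω_r¹ ⇒ overall = 72/49 × 61/42 = 732/343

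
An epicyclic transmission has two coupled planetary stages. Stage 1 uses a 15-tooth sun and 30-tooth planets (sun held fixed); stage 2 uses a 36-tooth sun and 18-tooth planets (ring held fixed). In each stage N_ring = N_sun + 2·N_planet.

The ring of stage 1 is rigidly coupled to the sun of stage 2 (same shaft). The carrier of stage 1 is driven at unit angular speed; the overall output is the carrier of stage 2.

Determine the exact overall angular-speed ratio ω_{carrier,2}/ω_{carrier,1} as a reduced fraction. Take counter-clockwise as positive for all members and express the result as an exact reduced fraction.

Stage 1: N_ring = 15 + 2·30 = 75
Stage 1: 15(ω_s−ω_c) = −75(ω_r−ω_c),  ω_s=0, ω_c=1
Stage 1: ω_r = 1 − (15/75)(0−1) = 6/5
  ⇒ ω_r¹/ω_c¹ = 6/5
Stage 2: N_ring = 36 + 2·18 = 72
Stage 2: 36(ω_s−ω_c) = −72(ω_r−ω_c),  ω_r=0, ω_s=1
Stage 2: 36(1−ω_c) = −72(0−ω_c)  ⇒  108ω_c = 36  ⇒  ω_c = 1/3
  ⇒ ω_c²/ω_s² = 1/3
Coupling ω_s² = ω_r¹ ⇒ overall = 6/5 × 1/3 = 2/5

2/5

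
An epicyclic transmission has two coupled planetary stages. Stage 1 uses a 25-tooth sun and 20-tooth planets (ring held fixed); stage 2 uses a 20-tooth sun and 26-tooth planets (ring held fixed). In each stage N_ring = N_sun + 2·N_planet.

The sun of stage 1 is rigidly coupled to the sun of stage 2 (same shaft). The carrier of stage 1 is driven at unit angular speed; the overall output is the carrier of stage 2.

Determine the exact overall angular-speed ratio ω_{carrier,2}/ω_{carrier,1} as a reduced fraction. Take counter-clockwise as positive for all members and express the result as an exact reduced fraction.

Stage 1: N_ring = 25 + 2·20 = 65
Stage 1: 25(ω_s−ω_c) = −65(ω_r−ω_c),  ω_r=0, ω_c=1
Stage 1: ω_s = 1 − (65/25)(0−1) = 18/5
  ⇒ ω_s¹/ω_c¹ = 18/5
Stage 2: N_ring = 20 + 2·26 = 72
Stage 2: 20(ω_s−ω_c) = −72(ω_r−ω_c),  ω_r=0, ω_s=1
Stage 2: 20(1−ω_c) = −72(0−ω_c)  ⇒  92ω_c = 20  ⇒  ω_c = 5/23
  ⇒ ω_c²/ω_s² = 5/23
Coupling ω_s² = ω_s¹ ⇒ overall = 18/5 × 5/23 = 18/23

18/23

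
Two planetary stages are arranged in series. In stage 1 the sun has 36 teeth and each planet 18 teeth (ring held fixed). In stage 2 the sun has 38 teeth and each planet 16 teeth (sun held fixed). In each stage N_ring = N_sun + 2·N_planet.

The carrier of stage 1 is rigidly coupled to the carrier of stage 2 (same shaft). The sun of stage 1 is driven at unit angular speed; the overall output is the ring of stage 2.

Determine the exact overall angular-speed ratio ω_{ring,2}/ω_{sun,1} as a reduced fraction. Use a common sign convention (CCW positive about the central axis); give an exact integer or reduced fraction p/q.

18/35

Stage 1: N_ring = 36 + 2·18 = 72
Stage 1: 36(ω_s−ω_c) = −72(ω_r−ω_c),  ω_r=0, ω_s=1
Stage 1: 36(1−ω_c) = −72(0−ω_c)  ⇒  108ω_c = 36  ⇒  ω_c = 1/3
  ⇒ ω_c¹/ω_s¹ = 1/3
Stage 2: N_ring = 38 + 2·16 = 70
Stage 2: 38(ω_s−ω_c) = −70(ω_r−ω_c),  ω_s=0, ω_c=1
Stage 2: ω_r = 1 − (38/70)(0−1) = 54/35
  ⇒ ω_r²/ω_c² = 54/35
Coupling ω_c² = ω_c¹ ⇒ overall = 1/3 × 54/35 = 18/35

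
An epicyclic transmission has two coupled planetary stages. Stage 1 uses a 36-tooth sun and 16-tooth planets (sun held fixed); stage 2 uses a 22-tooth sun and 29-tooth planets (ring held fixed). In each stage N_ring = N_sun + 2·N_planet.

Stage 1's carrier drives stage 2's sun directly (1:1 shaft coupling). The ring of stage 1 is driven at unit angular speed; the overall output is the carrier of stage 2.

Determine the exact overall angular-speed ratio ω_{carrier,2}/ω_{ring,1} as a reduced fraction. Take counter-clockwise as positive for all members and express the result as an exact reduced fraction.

Stage 1: N_ring = 36 + 2·16 = 68
Stage 1: 36(ω_s−ω_c) = −68(ω_r−ω_c),  ω_s=0, ω_r=1
Stage 1: 36(0−ω_c) = −68(1−ω_c)  ⇒  104ω_c = 68  ⇒  ω_c = 17/26
  ⇒ ω_c¹/ω_r¹ = 17/26
Stage 2: N_ring = 22 + 2·29 = 80
Stage 2: 22(ω_s−ω_c) = −80(ω_r−ω_c),  ω_r=0, ω_s=1
Stage 2: 22(1−ω_c) = −80(0−ω_c)  ⇒  102ω_c = 22  ⇒  ω_c = 11/51
  ⇒ ω_c²/ω_s² = 11/51
Coupling ω_s² = ω_c¹ ⇒ overall = 17/26 × 11/51 = 11/78

11/78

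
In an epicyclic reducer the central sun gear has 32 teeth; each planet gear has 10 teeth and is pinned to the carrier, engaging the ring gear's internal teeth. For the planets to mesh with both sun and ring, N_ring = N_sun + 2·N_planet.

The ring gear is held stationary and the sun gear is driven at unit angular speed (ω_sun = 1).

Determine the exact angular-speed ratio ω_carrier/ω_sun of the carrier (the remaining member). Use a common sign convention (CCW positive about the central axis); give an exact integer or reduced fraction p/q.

8/21

N_ring = 32 + 2·10 = 52
32(ω_s−ω_c) = −52(ω_r−ω_c),  ω_r=0, ω_s=1
32(1−ω_c) = −52(0−ω_c)  ⇒  84ω_c = 32  ⇒  ω_c = 8/21
ω_c/ω_s = 8/21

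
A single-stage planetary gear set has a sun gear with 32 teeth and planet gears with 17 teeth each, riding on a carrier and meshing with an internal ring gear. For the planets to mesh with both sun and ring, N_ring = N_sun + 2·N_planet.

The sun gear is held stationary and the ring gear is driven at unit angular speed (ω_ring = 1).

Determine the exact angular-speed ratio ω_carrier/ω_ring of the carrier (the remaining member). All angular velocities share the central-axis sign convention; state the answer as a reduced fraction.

N_ring = 32 + 2·17 = 66
32(ω_s−ω_c) = −66(ω_r−ω_c),  ω_s=0, ω_r=1
32(0−ω_c) = −66(1−ω_c)  ⇒  98ω_c = 66  ⇒  ω_c = 33/49
ω_c/ω_r = 33/49

33/49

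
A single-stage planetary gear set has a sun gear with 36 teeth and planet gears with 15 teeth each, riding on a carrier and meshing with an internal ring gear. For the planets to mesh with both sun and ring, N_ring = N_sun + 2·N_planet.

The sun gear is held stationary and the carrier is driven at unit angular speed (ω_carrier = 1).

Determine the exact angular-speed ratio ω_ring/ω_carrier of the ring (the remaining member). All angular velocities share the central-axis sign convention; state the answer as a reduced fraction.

17/11

N_ring = 36 + 2·15 = 66
36(ω_s−ω_c) = −66(ω_r−ω_c),  ω_s=0, ω_c=1
ω_r = 1 − (36/66)(0−1) = 17/11
ω_r/ω_c = 17/11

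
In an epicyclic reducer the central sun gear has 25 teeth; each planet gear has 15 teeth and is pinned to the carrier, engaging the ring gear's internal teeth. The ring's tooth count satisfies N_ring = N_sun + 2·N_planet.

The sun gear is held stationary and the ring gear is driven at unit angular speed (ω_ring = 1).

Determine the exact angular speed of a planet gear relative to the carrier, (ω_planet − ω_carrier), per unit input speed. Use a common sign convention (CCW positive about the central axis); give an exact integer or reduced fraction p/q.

N_ring = 25 + 2·15 = 55
25(ω_s−ω_c) = −55(ω_r−ω_c),  ω_s=0, ω_r=1
25(0−ω_c) = −55(1−ω_c)  ⇒  80ω_c = 55  ⇒  ω_c = 11/16
sun–planet: 25·(0−11/16) = −15·(ω_p−ω_c)  ⇒  ω_p−ω_c = −(25/15)·(-11/16) = 55/48

55/48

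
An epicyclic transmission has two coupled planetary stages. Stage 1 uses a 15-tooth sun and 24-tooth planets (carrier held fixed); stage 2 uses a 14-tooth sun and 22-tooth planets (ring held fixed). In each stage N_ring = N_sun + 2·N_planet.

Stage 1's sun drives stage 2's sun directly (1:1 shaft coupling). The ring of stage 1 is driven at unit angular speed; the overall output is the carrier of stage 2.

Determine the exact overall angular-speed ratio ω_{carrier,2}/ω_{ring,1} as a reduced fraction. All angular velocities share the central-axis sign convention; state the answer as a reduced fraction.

Stage 1: N_ring = 15 + 2·24 = 63
Stage 1: 15(ω_s−ω_c) = −63(ω_r−ω_c),  ω_c=0, ω_r=1
Stage 1: ω_s = 0 − (63/15)(1−0) = -21/5
  ⇒ ω_s¹/ω_r¹ = -21/5
Stage 2: N_ring = 14 + 2·22 = 58
Stage 2: 14(ω_s−ω_c) = −58(ω_r−ω_c),  ω_r=0, ω_s=1
Stage 2: 14(1−ω_c) = −58(0−ω_c)  ⇒  72ω_c = 14  ⇒  ω_c = 7/36
  ⇒ ω_c²/ω_s² = 7/36
Coupling ω_s² = ω_s¹ ⇒ overall = -21/5 × 7/36 = -49/60

-49/60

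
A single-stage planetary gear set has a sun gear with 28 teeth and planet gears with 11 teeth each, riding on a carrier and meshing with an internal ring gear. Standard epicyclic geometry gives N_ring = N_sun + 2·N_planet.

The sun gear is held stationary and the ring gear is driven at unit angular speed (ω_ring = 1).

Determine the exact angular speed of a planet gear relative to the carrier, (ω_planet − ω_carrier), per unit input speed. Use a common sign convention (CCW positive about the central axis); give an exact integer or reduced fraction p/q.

700/429

N_ring = 28 + 2·11 = 50
28(ω_s−ω_c) = −50(ω_r−ω_c),  ω_s=0, ω_r=1
28(0−ω_c) = −50(1−ω_c)  ⇒  78ω_c = 50  ⇒  ω_c = 25/39
sun–planet: 28·(0−25/39) = −11·(ω_p−ω_c)  ⇒  ω_p−ω_c = −(28/11)·(-25/39) = 700/429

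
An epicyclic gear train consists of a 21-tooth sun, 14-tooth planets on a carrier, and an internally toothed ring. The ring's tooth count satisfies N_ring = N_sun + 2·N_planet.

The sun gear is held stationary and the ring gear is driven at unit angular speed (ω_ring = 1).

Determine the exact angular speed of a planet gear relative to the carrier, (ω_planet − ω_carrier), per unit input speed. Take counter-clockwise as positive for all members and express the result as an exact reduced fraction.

N_ring = 21 + 2·14 = 49
21(ω_s−ω_c) = −49(ω_r−ω_c),  ω_s=0, ω_r=1
21(0−ω_c) = −49(1−ω_c)  ⇒  70ω_c = 49  ⇒  ω_c = 7/10
sun–planet: 21·(0−7/10) = −14·(ω_p−ω_c)  ⇒  ω_p−ω_c = −(21/14)·(-7/10) = 21/20

21/20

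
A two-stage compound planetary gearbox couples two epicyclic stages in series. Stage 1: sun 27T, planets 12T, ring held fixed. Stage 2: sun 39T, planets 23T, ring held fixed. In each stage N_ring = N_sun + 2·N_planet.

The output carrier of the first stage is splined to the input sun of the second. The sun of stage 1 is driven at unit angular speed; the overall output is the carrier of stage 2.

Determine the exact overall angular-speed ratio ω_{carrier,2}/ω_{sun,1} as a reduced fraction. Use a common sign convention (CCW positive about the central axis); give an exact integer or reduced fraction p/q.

Stage 1: N_ring = 27 + 2·12 = 51
Stage 1: 27(ω_s−ω_c) = −51(ω_r−ω_c),  ω_r=0, ω_s=1
Stage 1: 27(1−ω_c) = −51(0−ω_c)  ⇒  78ω_c = 27  ⇒  ω_c = 9/26
  ⇒ ω_c¹/ω_s¹ = 9/26
Stage 2: N_ring = 39 + 2·23 = 85
Stage 2: 39(ω_s−ω_c) = −85(ω_r−ω_c),  ω_r=0, ω_s=1
Stage 2: 39(1−ω_c) = −85(0−ω_c)  ⇒  124ω_c = 39  ⇒  ω_c = 39/124
  ⇒ ω_c²/ω_s² = 39/124
Coupling ω_s² = ω_c¹ ⇒ overall = 9/26 × 39/124 = 27/248

27/248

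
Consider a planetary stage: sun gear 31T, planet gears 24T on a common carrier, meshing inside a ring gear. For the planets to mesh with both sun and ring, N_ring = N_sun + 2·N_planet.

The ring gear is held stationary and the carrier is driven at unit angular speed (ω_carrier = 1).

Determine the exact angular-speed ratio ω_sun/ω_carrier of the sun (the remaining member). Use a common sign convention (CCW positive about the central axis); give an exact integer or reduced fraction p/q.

110/31

N_ring = 31 + 2·24 = 79
31(ω_s−ω_c) = −79(ω_r−ω_c),  ω_r=0, ω_c=1
ω_s = 1 − (79/31)(0−1) = 110/31
ω_s/ω_c = 110/31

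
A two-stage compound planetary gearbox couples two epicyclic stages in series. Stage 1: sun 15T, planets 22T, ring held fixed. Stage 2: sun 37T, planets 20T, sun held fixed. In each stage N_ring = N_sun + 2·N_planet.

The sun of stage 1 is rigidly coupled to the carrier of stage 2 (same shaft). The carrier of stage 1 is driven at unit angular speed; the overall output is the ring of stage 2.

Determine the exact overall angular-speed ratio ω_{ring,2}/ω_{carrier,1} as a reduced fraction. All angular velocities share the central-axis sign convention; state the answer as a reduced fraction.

2812/385

Stage 1: N_ring = 15 + 2·22 = 59
Stage 1: 15(ω_s−ω_c) = −59(ω_r−ω_c),  ω_r=0, ω_c=1
Stage 1: ω_s = 1 − (59/15)(0−1) = 74/15
  ⇒ ω_s¹/ω_c¹ = 74/15
Stage 2: N_ring = 37 + 2·20 = 77
Stage 2: 37(ω_s−ω_c) = −77(ω_r−ω_c),  ω_s=0, ω_c=1
Stage 2: ω_r = 1 − (37/77)(0−1) = 114/77
  ⇒ ω_r²/ω_c² = 114/77
Coupling ω_c² = ω_s¹ ⇒ overall = 74/15 × 114/77 = 2812/385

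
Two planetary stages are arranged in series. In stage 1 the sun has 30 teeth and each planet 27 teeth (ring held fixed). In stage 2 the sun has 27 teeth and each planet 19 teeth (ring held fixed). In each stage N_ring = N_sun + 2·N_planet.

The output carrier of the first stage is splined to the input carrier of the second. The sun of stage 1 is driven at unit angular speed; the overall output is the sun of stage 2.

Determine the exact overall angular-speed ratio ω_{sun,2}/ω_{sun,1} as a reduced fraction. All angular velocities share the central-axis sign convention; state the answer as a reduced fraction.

Stage 1: N_ring = 30 + 2·27 = 84
Stage 1: 30(ω_s−ω_c) = −84(ω_r−ω_c),  ω_r=0, ω_s=1
Stage 1: 30(1−ω_c) = −84(0−ω_c)  ⇒  114ω_c = 30  ⇒  ω_c = 5/19
  ⇒ ω_c¹/ω_s¹ = 5/19
Stage 2: N_ring = 27 + 2·19 = 65
Stage 2: 27(ω_s−ω_c) = −65(ω_r−ω_c),  ω_r=0, ω_c=1
Stage 2: ω_s = 1 − (65/27)(0−1) = 92/27
  ⇒ ω_s²/ω_c² = 92/27
Coupling ω_c² = ω_c¹ ⇒ overall = 5/19 × 92/27 = 460/513

460/513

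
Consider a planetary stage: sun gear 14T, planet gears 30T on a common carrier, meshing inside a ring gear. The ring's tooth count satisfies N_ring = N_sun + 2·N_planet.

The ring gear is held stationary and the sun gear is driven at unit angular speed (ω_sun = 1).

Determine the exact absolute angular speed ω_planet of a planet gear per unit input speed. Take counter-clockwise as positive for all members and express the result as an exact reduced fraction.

N_ring = 14 + 2·30 = 74
14(ω_s−ω_c) = −74(ω_r−ω_c),  ω_r=0, ω_s=1
14(1−ω_c) = −74(0−ω_c)  ⇒  88ω_c = 14  ⇒  ω_c = 7/44
sun–planet: 14·(1−7/44) = −30·(ω_p−ω_c)  ⇒  ω_p−ω_c = −(14/30)·(37/44) = -259/660
ω_p = 7/44 − 259/660 = -7/30

-7/30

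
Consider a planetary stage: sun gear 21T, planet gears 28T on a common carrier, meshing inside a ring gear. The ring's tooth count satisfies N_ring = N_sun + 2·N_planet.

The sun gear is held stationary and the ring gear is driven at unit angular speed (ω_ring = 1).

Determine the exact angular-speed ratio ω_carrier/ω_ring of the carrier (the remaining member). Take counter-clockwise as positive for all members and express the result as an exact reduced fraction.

11/14

N_ring = 21 + 2·28 = 77
21(ω_s−ω_c) = −77(ω_r−ω_c),  ω_s=0, ω_r=1
21(0−ω_c) = −77(1−ω_c)  ⇒  98ω_c = 77  ⇒  ω_c = 11/14
ω_c/ω_r = 11/14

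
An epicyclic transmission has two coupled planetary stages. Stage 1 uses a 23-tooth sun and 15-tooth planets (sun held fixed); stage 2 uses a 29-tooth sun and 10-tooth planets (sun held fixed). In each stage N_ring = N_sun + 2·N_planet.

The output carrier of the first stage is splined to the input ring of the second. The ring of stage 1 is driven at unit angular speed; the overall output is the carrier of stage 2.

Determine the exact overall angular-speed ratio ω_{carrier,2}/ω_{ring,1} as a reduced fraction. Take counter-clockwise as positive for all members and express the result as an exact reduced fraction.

Stage 1: N_ring = 23 + 2·15 = 53
Stage 1: 23(ω_s−ω_c) = −53(ω_r−ω_c),  ω_s=0, ω_r=1
Stage 1: 23(0−ω_c) = −53(1−ω_c)  ⇒  76ω_c = 53  ⇒  ω_c = 53/76
  ⇒ ω_c¹/ω_r¹ = 53/76
Stage 2: N_ring = 29 + 2·10 = 49
Stage 2: 29(ω_s−ω_c) = −49(ω_r−ω_c),  ω_s=0, ω_r=1
Stage 2: 29(0−ω_c) = −49(1−ω_c)  ⇒  78ω_c = 49  ⇒  ω_c = 49/78
  ⇒ ω_c²/ω_r² = 49/78
Coupling ω_r² = ω_c¹ ⇒ overall = 53/76 × 49/78 = 2597/5928

2597/5928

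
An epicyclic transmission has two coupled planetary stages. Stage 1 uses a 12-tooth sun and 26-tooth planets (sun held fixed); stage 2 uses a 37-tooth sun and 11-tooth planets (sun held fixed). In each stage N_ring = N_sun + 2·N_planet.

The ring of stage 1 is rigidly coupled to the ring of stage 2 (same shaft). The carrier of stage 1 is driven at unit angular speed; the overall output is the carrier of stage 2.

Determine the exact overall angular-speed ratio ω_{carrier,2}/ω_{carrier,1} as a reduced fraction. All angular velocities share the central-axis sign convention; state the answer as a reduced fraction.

1121/1536

Stage 1: N_ring = 12 + 2·26 = 64
Stage 1: 12(ω_s−ω_c) = −64(ω_r−ω_c),  ω_s=0, ω_c=1
Stage 1: ω_r = 1 − (12/64)(0−1) = 19/16
  ⇒ ω_r¹/ω_c¹ = 19/16
Stage 2: N_ring = 37 + 2·11 = 59
Stage 2: 37(ω_s−ω_c) = −59(ω_r−ω_c),  ω_s=0, ω_r=1
Stage 2: 37(0−ω_c) = −59(1−ω_c)  ⇒  96ω_c = 59  ⇒  ω_c = 59/96
  ⇒ ω_c²/ω_r² = 59/96
Coupling ω_r² = ω_r¹ ⇒ overall = 19/16 × 59/96 = 1121/1536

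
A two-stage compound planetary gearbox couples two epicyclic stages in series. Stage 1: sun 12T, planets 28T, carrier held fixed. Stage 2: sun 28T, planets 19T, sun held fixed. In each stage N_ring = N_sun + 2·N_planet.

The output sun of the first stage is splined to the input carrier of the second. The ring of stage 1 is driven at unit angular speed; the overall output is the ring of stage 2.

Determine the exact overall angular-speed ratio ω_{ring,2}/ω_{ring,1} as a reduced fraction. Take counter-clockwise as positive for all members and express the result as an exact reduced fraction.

Stage 1: N_ring = 12 + 2·28 = 68
Stage 1: 12(ω_s−ω_c) = −68(ω_r−ω_c),  ω_c=0, ω_r=1
Stage 1: ω_s = 0 − (68/12)(1−0) = -17/3
  ⇒ ω_s¹/ω_r¹ = -17/3
Stage 2: N_ring = 28 + 2·19 = 66
Stage 2: 28(ω_s−ω_c) = −66(ω_r−ω_c),  ω_s=0, ω_c=1
Stage 2: ω_r = 1 − (28/66)(0−1) = 47/33
  ⇒ ω_r²/ω_c² = 47/33
Coupling ω_c² = ω_s¹ ⇒ overall = -17/3 × 47/33 = -799/99

-799/99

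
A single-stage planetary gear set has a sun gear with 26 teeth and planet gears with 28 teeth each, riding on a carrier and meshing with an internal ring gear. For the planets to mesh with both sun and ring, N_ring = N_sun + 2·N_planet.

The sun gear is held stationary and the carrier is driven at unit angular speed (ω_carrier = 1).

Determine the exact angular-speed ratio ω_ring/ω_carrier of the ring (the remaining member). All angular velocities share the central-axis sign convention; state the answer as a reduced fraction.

N_ring = 26 + 2·28 = 82
26(ω_s−ω_c) = −82(ω_r−ω_c),  ω_s=0, ω_c=1
ω_r = 1 − (26/82)(0−1) = 54/41
ω_r/ω_c = 54/41

54/41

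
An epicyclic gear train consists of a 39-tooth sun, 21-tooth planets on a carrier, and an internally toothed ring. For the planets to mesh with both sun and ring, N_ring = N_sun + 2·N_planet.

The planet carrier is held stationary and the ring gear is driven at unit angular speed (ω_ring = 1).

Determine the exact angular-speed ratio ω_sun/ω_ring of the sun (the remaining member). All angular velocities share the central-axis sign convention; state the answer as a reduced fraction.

-27/13

N_ring = 39 + 2·21 = 81
39(ω_s−ω_c) = −81(ω_r−ω_c),  ω_c=0, ω_r=1
ω_s = 0 − (81/39)(1−0) = -27/13
ω_s/ω_r = -27/13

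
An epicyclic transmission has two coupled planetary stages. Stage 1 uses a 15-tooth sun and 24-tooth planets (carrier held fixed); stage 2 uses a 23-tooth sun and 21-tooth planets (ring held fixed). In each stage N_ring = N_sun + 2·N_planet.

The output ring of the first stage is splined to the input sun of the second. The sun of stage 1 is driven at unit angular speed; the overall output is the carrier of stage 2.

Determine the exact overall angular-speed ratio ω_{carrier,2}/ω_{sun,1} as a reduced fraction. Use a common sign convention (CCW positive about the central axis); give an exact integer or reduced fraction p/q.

Stage 1: N_ring = 15 + 2·24 = 63
Stage 1: 15(ω_s−ω_c) = −63(ω_r−ω_c),  ω_c=0, ω_s=1
Stage 1: ω_r = 0 − (15/63)(1−0) = -5/21
  ⇒ ω_r¹/ω_s¹ = -5/21
Stage 2: N_ring = 23 + 2·21 = 65
Stage 2: 23(ω_s−ω_c) = −65(ω_r−ω_c),  ω_r=0, ω_s=1
Stage 2: 23(1−ω_c) = −65(0−ω_c)  ⇒  88ω_c = 23  ⇒  ω_c = 23/88
  ⇒ ω_c²/ω_s² = 23/88
Coupling ω_s² = ω_r¹ ⇒ overall = -5/21 × 23/88 = -115/1848

-115/1848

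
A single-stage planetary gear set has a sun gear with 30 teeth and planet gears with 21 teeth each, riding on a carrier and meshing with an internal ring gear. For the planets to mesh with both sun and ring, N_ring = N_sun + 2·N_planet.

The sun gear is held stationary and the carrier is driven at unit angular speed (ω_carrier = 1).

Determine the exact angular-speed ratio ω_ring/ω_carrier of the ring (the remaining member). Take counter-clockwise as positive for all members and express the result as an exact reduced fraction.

N_ring = 30 + 2·21 = 72
30(ω_s−ω_c) = −72(ω_r−ω_c),  ω_s=0, ω_c=1
ω_r = 1 − (30/72)(0−1) = 17/12
ω_r/ω_c = 17/12

17/12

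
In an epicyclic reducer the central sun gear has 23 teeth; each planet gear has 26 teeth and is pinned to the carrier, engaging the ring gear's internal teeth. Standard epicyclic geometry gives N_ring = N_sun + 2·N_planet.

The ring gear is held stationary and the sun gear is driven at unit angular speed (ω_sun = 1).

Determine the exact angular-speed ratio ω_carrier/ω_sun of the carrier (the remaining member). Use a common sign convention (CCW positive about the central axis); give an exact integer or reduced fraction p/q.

23/98

N_ring = 23 + 2·26 = 75
23(ω_s−ω_c) = −75(ω_r−ω_c),  ω_r=0, ω_s=1
23(1−ω_c) = −75(0−ω_c)  ⇒  98ω_c = 23  ⇒  ω_c = 23/98
ω_c/ω_s = 23/98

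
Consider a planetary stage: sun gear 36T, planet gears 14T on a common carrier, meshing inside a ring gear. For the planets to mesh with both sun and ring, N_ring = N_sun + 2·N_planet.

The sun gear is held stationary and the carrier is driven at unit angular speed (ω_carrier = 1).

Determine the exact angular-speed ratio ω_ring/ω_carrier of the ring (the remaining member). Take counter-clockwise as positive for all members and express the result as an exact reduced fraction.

25/16

N_ring = 36 + 2·14 = 64
36(ω_s−ω_c) = −64(ω_r−ω_c),  ω_s=0, ω_c=1
ω_r = 1 − (36/64)(0−1) = 25/16
ω_r/ω_c = 25/16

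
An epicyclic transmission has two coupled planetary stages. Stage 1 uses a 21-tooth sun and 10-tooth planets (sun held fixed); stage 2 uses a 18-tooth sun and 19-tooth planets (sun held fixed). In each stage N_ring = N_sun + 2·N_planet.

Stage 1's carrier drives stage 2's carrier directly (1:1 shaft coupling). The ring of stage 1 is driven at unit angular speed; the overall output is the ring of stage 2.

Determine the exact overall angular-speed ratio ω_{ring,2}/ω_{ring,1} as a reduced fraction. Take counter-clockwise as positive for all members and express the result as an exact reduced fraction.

Stage 1: N_ring = 21 + 2·10 = 41
Stage 1: 21(ω_s−ω_c) = −41(ω_r−ω_c),  ω_s=0, ω_r=1
Stage 1: 21(0−ω_c) = −41(1−ω_c)  ⇒  62ω_c = 41  ⇒  ω_c = 41/62
  ⇒ ω_c¹/ω_r¹ = 41/62
Stage 2: N_ring = 18 + 2·19 = 56
Stage 2: 18(ω_s−ω_c) = −56(ω_r−ω_c),  ω_s=0, ω_c=1
Stage 2: ω_r = 1 − (18/56)(0−1) = 37/28
  ⇒ ω_r²/ω_c² = 37/28
Coupling ω_c² = ω_c¹ ⇒ overall = 41/62 × 37/28 = 1517/1736

1517/1736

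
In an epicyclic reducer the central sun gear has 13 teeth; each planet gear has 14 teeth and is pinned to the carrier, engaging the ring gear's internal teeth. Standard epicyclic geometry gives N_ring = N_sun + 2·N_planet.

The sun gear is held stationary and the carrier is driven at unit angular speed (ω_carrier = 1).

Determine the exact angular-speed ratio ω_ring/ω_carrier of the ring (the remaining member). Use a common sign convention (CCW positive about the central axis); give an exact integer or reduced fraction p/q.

N_ring = 13 + 2·14 = 41
13(ω_s−ω_c) = −41(ω_r−ω_c),  ω_s=0, ω_c=1
ω_r = 1 − (13/41)(0−1) = 54/41
ω_r/ω_c = 54/41

54/41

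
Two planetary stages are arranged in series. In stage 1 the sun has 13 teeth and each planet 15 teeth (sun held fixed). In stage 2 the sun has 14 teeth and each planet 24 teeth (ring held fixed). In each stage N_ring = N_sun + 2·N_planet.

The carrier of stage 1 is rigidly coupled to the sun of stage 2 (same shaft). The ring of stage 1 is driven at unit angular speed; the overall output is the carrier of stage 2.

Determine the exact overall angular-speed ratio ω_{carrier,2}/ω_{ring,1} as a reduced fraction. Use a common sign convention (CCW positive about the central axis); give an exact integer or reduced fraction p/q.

Stage 1: N_ring = 13 + 2·15 = 43
Stage 1: 13(ω_s−ω_c) = −43(ω_r−ω_c),  ω_s=0, ω_r=1
Stage 1: 13(0−ω_c) = −43(1−ω_c)  ⇒  56ω_c = 43  ⇒  ω_c = 43/56
  ⇒ ω_c¹/ω_r¹ = 43/56
Stage 2: N_ring = 14 + 2·24 = 62
Stage 2: 14(ω_s−ω_c) = −62(ω_r−ω_c),  ω_r=0, ω_s=1
Stage 2: 14(1−ω_c) = −62(0−ω_c)  ⇒  76ω_c = 14  ⇒  ω_c = 7/38
  ⇒ ω_c²/ω_s² = 7/38
Coupling ω_s² = ω_c¹ ⇒ overall = 43/56 × 7/38 = 43/304

43/304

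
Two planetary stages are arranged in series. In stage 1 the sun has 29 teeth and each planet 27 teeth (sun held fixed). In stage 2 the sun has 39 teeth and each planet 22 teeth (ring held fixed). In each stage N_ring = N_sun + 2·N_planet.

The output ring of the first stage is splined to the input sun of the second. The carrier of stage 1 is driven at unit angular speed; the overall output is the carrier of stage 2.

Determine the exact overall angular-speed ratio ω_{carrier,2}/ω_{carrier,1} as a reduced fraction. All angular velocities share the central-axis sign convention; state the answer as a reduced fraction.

2184/5063

Stage 1: N_ring = 29 + 2·27 = 83
Stage 1: 29(ω_s−ω_c) = −83(ω_r−ω_c),  ω_s=0, ω_c=1
Stage 1: ω_r = 1 − (29/83)(0−1) = 112/83
  ⇒ ω_r¹/ω_c¹ = 112/83
Stage 2: N_ring = 39 + 2·22 = 83
Stage 2: 39(ω_s−ω_c) = −83(ω_r−ω_c),  ω_r=0, ω_s=1
Stage 2: 39(1−ω_c) = −83(0−ω_c)  ⇒  122ω_c = 39  ⇒  ω_c = 39/122
  ⇒ ω_c²/ω_s² = 39/122
Coupling ω_s² = ω_r¹ ⇒ overall = 112/83 × 39/122 = 2184/5063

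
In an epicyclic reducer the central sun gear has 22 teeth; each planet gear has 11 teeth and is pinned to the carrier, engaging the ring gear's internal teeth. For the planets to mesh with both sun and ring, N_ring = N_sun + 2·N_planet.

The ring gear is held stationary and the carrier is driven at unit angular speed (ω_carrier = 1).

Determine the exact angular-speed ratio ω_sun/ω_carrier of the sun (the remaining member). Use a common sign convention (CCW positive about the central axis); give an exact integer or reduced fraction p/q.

N_ring = 22 + 2·11 = 44
22(ω_s−ω_c) = −44(ω_r−ω_c),  ω_r=0, ω_c=1
ω_s = 1 − (44/22)(0−1) = 3
ω_s/ω_c = 3

3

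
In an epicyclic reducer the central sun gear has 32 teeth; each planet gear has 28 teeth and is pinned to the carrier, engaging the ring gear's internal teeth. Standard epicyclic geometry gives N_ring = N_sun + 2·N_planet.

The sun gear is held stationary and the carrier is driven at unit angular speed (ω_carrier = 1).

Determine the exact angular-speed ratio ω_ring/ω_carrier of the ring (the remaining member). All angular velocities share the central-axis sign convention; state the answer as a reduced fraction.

N_ring = 32 + 2·28 = 88
32(ω_s−ω_c) = −88(ω_r−ω_c),  ω_s=0, ω_c=1
ω_r = 1 − (32/88)(0−1) = 15/11
ω_r/ω_c = 15/11

15/11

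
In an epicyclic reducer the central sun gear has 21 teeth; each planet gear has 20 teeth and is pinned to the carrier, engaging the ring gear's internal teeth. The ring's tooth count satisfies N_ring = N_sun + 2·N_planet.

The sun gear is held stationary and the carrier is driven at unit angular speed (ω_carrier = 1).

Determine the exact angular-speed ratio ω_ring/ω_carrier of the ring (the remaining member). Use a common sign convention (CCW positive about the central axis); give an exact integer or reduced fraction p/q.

82/61

N_ring = 21 + 2·20 = 61
21(ω_s−ω_c) = −61(ω_r−ω_c),  ω_s=0, ω_c=1
ω_r = 1 − (21/61)(0−1) = 82/61
ω_r/ω_c = 82/61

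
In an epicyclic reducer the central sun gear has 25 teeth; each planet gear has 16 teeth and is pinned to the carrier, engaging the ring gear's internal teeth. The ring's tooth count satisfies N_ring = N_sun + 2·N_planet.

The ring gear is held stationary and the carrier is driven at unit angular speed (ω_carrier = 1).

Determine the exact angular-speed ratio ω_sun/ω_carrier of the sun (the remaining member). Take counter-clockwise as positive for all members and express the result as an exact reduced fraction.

N_ring = 25 + 2·16 = 57
25(ω_s−ω_c) = −57(ω_r−ω_c),  ω_r=0, ω_c=1
ω_s = 1 − (57/25)(0−1) = 82/25
ω_s/ω_c = 82/25

82/25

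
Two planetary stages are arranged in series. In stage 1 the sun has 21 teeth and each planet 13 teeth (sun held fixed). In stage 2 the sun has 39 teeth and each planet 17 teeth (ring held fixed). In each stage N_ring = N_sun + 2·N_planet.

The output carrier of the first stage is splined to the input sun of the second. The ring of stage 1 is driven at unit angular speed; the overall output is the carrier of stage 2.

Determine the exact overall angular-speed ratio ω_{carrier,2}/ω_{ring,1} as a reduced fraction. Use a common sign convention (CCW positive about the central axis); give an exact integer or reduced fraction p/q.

1833/7616

Stage 1: N_ring = 21 + 2·13 = 47
Stage 1: 21(ω_s−ω_c) = −47(ω_r−ω_c),  ω_s=0, ω_r=1
Stage 1: 21(0−ω_c) = −47(1−ω_c)  ⇒  68ω_c = 47  ⇒  ω_c = 47/68
  ⇒ ω_c¹/ω_r¹ = 47/68
Stage 2: N_ring = 39 + 2·17 = 73
Stage 2: 39(ω_s−ω_c) = −73(ω_r−ω_c),  ω_r=0, ω_s=1
Stage 2: 39(1−ω_c) = −73(0−ω_c)  ⇒  112ω_c = 39  ⇒  ω_c = 39/112
  ⇒ ω_c²/ω_s² = 39/112
Coupling ω_s² = ω_c¹ ⇒ overall = 47/68 × 39/112 = 1833/7616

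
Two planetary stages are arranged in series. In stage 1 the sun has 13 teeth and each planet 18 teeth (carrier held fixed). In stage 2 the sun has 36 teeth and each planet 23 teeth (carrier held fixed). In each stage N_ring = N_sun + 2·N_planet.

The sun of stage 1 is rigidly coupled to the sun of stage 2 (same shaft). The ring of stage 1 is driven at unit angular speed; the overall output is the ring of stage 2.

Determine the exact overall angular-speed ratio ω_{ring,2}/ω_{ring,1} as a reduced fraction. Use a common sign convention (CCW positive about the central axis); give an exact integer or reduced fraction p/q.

Stage 1: N_ring = 13 + 2·18 = 49
Stage 1: 13(ω_s−ω_c) = −49(ω_r−ω_c),  ω_c=0, ω_r=1
Stage 1: ω_s = 0 − (49/13)(1−0) = -49/13
  ⇒ ω_s¹/ω_r¹ = -49/13
Stage 2: N_ring = 36 + 2·23 = 82
Stage 2: 36(ω_s−ω_c) = −82(ω_r−ω_c),  ω_c=0, ω_s=1
Stage 2: ω_r = 0 − (36/82)(1−0) = -18/41
  ⇒ ω_r²/ω_s² = -18/41
Coupling ω_s² = ω_s¹ ⇒ overall = -49/13 × -18/41 = 882/533

882/533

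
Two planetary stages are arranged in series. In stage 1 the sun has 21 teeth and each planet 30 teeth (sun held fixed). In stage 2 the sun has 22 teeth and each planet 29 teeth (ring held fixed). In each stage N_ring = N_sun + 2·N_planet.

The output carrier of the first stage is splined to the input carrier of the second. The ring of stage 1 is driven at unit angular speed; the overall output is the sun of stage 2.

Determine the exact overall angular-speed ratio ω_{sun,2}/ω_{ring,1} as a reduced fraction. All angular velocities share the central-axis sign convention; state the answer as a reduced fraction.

Stage 1: N_ring = 21 + 2·30 = 81
Stage 1: 21(ω_s−ω_c) = −81(ω_r−ω_c),  ω_s=0, ω_r=1
Stage 1: 21(0−ω_c) = −81(1−ω_c)  ⇒  102ω_c = 81  ⇒  ω_c = 27/34
  ⇒ ω_c¹/ω_r¹ = 27/34
Stage 2: N_ring = 22 + 2·29 = 80
Stage 2: 22(ω_s−ω_c) = −80(ω_r−ω_c),  ω_r=0, ω_c=1
Stage 2: ω_s = 1 − (80/22)(0−1) = 51/11
  ⇒ ω_s²/ω_c² = 51/11
Coupling ω_c² = ω_c¹ ⇒ overall = 27/34 × 51/11 = 81/22

81/22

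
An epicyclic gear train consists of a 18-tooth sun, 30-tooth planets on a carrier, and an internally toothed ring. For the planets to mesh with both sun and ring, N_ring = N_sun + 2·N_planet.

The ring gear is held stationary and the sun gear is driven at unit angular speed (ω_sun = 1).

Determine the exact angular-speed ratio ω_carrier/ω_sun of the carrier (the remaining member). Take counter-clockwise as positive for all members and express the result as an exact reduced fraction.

3/16

N_ring = 18 + 2·30 = 78
18(ω_s−ω_c) = −78(ω_r−ω_c),  ω_r=0, ω_s=1
18(1−ω_c) = −78(0−ω_c)  ⇒  96ω_c = 18  ⇒  ω_c = 3/16
ω_c/ω_s = 3/16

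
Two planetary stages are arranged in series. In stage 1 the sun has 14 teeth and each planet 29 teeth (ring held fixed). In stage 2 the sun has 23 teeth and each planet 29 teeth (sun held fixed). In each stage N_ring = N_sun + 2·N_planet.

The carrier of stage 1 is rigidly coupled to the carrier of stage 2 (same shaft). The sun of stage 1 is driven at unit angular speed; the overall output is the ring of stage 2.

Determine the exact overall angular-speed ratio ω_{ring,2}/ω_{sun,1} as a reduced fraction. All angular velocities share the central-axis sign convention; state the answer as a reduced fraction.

Stage 1: N_ring = 14 + 2·29 = 72
Stage 1: 14(ω_s−ω_c) = −72(ω_r−ω_c),  ω_r=0, ω_s=1
Stage 1: 14(1−ω_c) = −72(0−ω_c)  ⇒  86ω_c = 14  ⇒  ω_c = 7/43
  ⇒ ω_c¹/ω_s¹ = 7/43
Stage 2: N_ring = 23 + 2·29 = 81
Stage 2: 23(ω_s−ω_c) = −81(ω_r−ω_c),  ω_s=0, ω_c=1
Stage 2: ω_r = 1 − (23/81)(0−1) = 104/81
  ⇒ ω_r²/ω_c² = 104/81
Coupling ω_c² = ω_c¹ ⇒ overall = 7/43 × 104/81 = 728/3483

728/3483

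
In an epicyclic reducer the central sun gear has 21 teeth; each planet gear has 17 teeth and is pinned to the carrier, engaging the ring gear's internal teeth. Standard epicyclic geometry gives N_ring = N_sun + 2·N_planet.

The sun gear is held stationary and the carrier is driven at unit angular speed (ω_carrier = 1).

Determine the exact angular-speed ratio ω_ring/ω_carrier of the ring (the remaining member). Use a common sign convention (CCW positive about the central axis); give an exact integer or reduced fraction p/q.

76/55

N_ring = 21 + 2·17 = 55
21(ω_s−ω_c) = −55(ω_r−ω_c),  ω_s=0, ω_c=1
ω_r = 1 − (21/55)(0−1) = 76/55
ω_r/ω_c = 76/55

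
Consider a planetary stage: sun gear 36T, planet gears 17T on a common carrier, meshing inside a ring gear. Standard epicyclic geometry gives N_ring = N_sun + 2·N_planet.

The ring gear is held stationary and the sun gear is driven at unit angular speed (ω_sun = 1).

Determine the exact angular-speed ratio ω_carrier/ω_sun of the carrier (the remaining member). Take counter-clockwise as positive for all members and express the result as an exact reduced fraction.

18/53

N_ring = 36 + 2·17 = 70
36(ω_s−ω_c) = −70(ω_r−ω_c),  ω_r=0, ω_s=1
36(1−ω_c) = −70(0−ω_c)  ⇒  106ω_c = 36  ⇒  ω_c = 18/53
ω_c/ω_s = 18/53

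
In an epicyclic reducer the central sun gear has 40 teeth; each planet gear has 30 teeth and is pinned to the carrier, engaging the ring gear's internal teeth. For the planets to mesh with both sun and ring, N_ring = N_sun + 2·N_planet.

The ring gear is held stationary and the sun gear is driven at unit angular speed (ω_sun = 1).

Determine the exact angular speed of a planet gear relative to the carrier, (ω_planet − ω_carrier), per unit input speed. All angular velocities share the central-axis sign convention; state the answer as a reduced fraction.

-20/21

N_ring = 40 + 2·30 = 100
40(ω_s−ω_c) = −100(ω_r−ω_c),  ω_r=0, ω_s=1
40(1−ω_c) = −100(0−ω_c)  ⇒  140ω_c = 40  ⇒  ω_c = 2/7
sun–planet: 40·(1−2/7) = −30·(ω_p−ω_c)  ⇒  ω_p−ω_c = −(40/30)·(5/7) = -20/21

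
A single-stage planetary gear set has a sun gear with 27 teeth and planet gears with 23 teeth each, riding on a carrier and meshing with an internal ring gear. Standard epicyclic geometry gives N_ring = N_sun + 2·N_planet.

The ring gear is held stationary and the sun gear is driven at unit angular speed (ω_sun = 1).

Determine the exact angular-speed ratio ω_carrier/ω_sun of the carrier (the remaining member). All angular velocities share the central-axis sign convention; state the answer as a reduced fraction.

27/100

N_ring = 27 + 2·23 = 73
27(ω_s−ω_c) = −73(ω_r−ω_c),  ω_r=0, ω_s=1
27(1−ω_c) = −73(0−ω_c)  ⇒  100ω_c = 27  ⇒  ω_c = 27/100
ω_c/ω_s = 27/100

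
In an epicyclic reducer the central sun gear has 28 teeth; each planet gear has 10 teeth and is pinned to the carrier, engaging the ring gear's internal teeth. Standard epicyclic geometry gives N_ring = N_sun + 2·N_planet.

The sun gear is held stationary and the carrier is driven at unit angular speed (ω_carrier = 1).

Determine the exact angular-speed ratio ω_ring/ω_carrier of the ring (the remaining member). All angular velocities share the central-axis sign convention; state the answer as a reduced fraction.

N_ring = 28 + 2·10 = 48
28(ω_s−ω_c) = −48(ω_r−ω_c),  ω_s=0, ω_c=1
ω_r = 1 − (28/48)(0−1) = 19/12
ω_r/ω_c = 19/12

19/12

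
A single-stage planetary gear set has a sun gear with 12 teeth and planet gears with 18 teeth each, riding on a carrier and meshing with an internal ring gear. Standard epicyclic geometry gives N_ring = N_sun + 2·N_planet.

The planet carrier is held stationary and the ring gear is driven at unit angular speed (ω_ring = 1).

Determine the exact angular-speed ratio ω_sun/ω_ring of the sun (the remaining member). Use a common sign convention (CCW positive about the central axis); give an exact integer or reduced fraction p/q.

N_ring = 12 + 2·18 = 48
12(ω_s−ω_c) = −48(ω_r−ω_c),  ω_c=0, ω_r=1
ω_s = 0 − (48/12)(1−0) = -4
ω_s/ω_r = -4

-4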